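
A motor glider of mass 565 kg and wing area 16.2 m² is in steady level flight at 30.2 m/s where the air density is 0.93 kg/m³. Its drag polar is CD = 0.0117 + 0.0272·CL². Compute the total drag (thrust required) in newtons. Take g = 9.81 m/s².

D = 202 N

In steady level flight, lift balances weight: W = mg = 565 × 9.81 = 5542.7 N.
Dynamic pressure q = 0.5 × 0.93 × 30.2² = 424.1 Pa.
CL = 2W/(ρv²S) = 2×5542.7/(0.93×30.2²×16.2) = 0.8067.
CD = 0.0117 + 0.0272 × 0.8067² = 0.0294.
D = q·S·CD = 424.1 × 16.2 × 0.0294 = 202 N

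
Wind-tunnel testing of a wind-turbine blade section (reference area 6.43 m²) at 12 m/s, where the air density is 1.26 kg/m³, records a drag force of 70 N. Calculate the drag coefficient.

CD = 0.12

From D = ½ρv²S·CD, rearranging gives CD = 2D/(ρv²S).
CD = 2 × 70 / (1.26 × 12² × 6.43) = 0.12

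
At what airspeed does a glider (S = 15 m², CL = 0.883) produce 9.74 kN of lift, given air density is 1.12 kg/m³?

v = 36.2 m/s

L = ½ρv²S·CL ⇒ v = √(2L/(ρ·S·CL))
v = √(2 × 9740 / (1.12 × 15 × 0.883)) = √1313 = 36.2 m/s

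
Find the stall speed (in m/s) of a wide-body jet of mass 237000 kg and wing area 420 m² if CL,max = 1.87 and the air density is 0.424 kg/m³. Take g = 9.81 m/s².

At stall, lift equals weight: L = W = m·g = 237000 × 9.81 = 2.325×10^6 N.
V_stall = √(2W/(ρ·S·CL,max)) = √(2 × 2.325×10^6 / (0.424 × 420 × 1.87))
V_stall = √13960 = 118 m/s

V_stall = 118 m/s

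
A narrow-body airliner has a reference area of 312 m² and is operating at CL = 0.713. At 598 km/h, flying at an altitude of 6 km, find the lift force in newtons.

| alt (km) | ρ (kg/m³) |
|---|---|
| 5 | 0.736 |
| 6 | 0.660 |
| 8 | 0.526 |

At 6 km, from the table: ρ = 0.660 kg/m³.
Convert speed: v = 598 km/h ÷ 3.6 = 166.1 m/s.
Dynamic pressure q = ½ρv² = ½ × 0.66 × 166.1² = 9106 Pa.
L = q·S·CL = 9106 × 312 × 0.713 = 2.03×10^6 N ≈ 2030 kN

L = 2.03×10^6 N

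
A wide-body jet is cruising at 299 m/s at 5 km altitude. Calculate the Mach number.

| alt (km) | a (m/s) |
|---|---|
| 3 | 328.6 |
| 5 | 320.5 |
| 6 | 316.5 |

At 5 km, from the table: a = 320.5 m/s.
M = v/a = 299 / 320.5 = 0.933

M = 0.933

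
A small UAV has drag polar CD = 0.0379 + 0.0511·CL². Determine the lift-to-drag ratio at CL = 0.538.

L/D = 10.2

CD = 0.0379 + 0.0511 × 0.538² = 0.05269
L/D = CL/CD = 0.538 / 0.05269 = 10.2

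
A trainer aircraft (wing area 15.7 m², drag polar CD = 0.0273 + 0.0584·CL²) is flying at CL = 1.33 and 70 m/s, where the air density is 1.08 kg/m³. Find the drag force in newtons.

D = 5430 N

CD = 0.0273 + 0.0584 × 1.33² = 0.1306
D = ½ρv²S·CD = ½ × 1.08 × 70² × 15.7 × 0.1306 = 5430 N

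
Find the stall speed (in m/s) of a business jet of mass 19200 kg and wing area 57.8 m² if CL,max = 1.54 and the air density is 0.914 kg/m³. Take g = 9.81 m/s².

Weight W = mg = 19200 × 9.81 = 1.884×10^5 N.
From L = ½ρV²S·CL,max = W: V_stall = √(2W/(ρSCL,max)) = √(2·1.884×10^5/(0.914·57.8·1.54))
V_stall = √4630 = 68 m/s

V_stall = 68 m/s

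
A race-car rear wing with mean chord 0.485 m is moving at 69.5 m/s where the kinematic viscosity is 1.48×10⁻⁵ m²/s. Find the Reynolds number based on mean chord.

Re = 2.28×10^6

Re = v·c/ν = 69.5 × 0.485 / (1.48×10⁻⁵) = 2.28×10^6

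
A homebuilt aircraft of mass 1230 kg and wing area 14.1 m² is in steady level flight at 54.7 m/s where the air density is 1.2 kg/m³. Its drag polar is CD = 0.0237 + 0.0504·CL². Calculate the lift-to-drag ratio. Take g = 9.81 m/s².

Weight W = mg = 1230 × 9.81 = 12066 N; in level flight L = W.
Dynamic pressure q = 0.5 × 1.2 × 54.7² = 1795 Pa.
CL = W/(q·S) = 12066 / (1795 × 14.1) = 0.4767.
CD = 0.0237 + 0.0504 × 0.4767² = 0.03515.
L/D = CL/CD = 0.4767 / 0.03515 = 13.6

L/D = 13.6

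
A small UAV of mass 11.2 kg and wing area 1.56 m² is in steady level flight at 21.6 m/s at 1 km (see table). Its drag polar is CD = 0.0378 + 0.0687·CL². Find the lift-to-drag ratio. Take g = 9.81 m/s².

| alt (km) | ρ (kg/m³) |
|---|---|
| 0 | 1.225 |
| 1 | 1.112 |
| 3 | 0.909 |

L/D = 6.33

At 1 km, from the table: ρ = 1.112 kg/m³.
Weight W = mg = 11.2 × 9.81 = 109.87 N; in level flight L = W.
Dynamic pressure q = 0.5 × 1.112 × 21.6² = 259.4 Pa.
CL = W/(q·S) = 109.87 / (259.4 × 1.56) = 0.2715.
CD = 0.0378 + 0.0687 × 0.2715² = 0.04286.
L/D = CL/CD = 0.2715 / 0.04286 = 6.33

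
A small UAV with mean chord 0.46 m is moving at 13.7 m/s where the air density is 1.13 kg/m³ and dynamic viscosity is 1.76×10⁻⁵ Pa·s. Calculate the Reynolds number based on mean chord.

Re = ρ·v·c/μ = 1.13 × 13.7 × 0.46 / (1.76×10⁻⁵) = 4.05×10^5

Re = 4.05×10^5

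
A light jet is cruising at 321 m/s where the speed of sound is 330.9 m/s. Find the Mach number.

M = v/a = 321 / 330.9 = 0.97

M = 0.97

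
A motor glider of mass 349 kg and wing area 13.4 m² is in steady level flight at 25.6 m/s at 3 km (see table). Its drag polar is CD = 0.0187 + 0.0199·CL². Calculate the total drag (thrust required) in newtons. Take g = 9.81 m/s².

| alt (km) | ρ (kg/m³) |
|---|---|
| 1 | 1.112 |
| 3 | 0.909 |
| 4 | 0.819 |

At 3 km, from the table: ρ = 0.909 kg/m³.
Level flight ⇒ L = W = m·g = 349 × 9.81 = 3423.7 N.
Dynamic pressure q = 0.5 × 0.909 × 25.6² = 297.9 Pa.
Required CL = L/(qS) = 3423.7/(297.9·13.4) = 0.8578.
CD = 0.0187 + 0.0199 × 0.8578² = 0.03334.
D = q·S·CD = 297.9 × 13.4 × 0.03334 = 133.1 N

D = 133 N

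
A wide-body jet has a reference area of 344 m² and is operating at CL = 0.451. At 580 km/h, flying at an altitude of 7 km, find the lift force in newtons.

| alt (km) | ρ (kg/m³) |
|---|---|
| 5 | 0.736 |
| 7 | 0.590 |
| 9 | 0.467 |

L = 1.19×10^6 N

At 7 km, from the table: ρ = 0.590 kg/m³.
Convert speed: v = 580 km/h ÷ 3.6 = 161.1 m/s.
Dynamic pressure q = ½ρv² = ½ × 0.59 × 161.1² = 7657 Pa.
L = q·S·CL = 7657 × 344 × 0.451 = 1.19×10^6 N ≈ 1190 kN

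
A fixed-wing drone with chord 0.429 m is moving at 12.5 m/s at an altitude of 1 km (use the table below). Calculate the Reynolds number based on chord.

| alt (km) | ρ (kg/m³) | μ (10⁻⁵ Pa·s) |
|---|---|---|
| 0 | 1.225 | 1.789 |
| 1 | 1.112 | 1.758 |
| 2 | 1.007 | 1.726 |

At 1 km, from the table: ρ = 1.112 kg/m³, μ = 1.758×10⁻⁵ Pa·s.
Re = ρ·v·c/μ = 1.112 × 12.5 × 0.429 / (1.758×10⁻⁵) = 3.39×10^5

Re = 3.39×10^5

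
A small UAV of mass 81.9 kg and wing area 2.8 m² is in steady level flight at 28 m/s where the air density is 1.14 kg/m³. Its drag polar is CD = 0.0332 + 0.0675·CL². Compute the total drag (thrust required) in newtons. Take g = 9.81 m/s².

D = 76.4 N

Level flight ⇒ L = W = m·g = 81.9 × 9.81 = 803.44 N.
Dynamic pressure q = 0.5 × 1.14 × 28² = 446.9 Pa.
Required CL = L/(qS) = 803.44/(446.9·2.8) = 0.6421.
CD = 0.0332 + 0.0675 × 0.6421² = 0.06103.
D = q·S·CD = 446.9 × 2.8 × 0.06103 = 76.36 N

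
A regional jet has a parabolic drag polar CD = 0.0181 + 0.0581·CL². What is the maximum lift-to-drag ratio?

(L/D)max = 15.4

For CD = CD0 + K·CL², (L/D)max occurs at CL* = √(CD0/K) and equals 1/(2√(K·CD0)).
(L/D)max = 1/(2√(0.0581 × 0.0181)) = 1/(2 × 0.03243) = 15.4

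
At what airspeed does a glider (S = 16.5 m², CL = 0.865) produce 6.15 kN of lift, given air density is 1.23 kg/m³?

v = 26.5 m/s

L = ½ρv²S·CL ⇒ v = √(2L/(ρ·S·CL))
v = √(2 × 6150 / (1.23 × 16.5 × 0.865)) = √700.6 = 26.5 m/s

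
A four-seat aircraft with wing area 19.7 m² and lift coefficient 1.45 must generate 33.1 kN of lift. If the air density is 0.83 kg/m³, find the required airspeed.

L = ½ρv²S·CL ⇒ v = √(2L/(ρ·S·CL))
v = √(2 × 33100 / (0.83 × 19.7 × 1.45)) = √2792 = 52.8 m/s

v = 52.8 m/s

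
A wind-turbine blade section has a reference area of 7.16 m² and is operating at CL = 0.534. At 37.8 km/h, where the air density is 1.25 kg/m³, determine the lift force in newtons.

L = 263 N

Convert speed: v = 37.8 km/h ÷ 3.6 = 10.5 m/s.
Dynamic pressure q = ½ρv² = ½ × 1.25 × 10.5² = 68.91 Pa.
L = q·S·CL = 68.91 × 7.16 × 0.534 = 263 N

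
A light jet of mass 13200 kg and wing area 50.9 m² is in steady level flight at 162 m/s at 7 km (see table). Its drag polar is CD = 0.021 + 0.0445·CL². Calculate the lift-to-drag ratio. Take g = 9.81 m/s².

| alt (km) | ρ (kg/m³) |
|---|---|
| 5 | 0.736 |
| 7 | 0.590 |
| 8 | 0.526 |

At 7 km, from the table: ρ = 0.590 kg/m³.
Level flight ⇒ L = W = m·g = 13200 × 9.81 = 1.2949×10^5 N.
q = ½ρv² = ½ × 0.59 × 162² = 7742 Pa.
Required CL = L/(qS) = 1.2949×10^5/(7742·50.9) = 0.3286.
CD = 0.021 + 0.0445 × 0.3286² = 0.02581.
L/D = CL/CD = 0.3286 / 0.02581 = 12.7

L/D = 12.7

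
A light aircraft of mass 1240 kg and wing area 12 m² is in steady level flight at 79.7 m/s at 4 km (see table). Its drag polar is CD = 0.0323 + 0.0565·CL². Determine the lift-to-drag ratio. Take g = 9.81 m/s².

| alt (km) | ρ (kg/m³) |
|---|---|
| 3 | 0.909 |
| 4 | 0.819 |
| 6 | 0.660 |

At 4 km, from the table: ρ = 0.819 kg/m³.
In steady level flight, lift balances weight: W = mg = 1240 × 9.81 = 12164 N.
Dynamic pressure q = 0.5 × 0.819 × 79.7² = 2601 Pa.
Required CL = L/(qS) = 12164/(2601·12) = 0.3897.
CD = 0.0323 + 0.0565 × 0.3897² = 0.04088.
L/D = CL/CD = 0.3897 / 0.04088 = 9.53

L/D = 9.53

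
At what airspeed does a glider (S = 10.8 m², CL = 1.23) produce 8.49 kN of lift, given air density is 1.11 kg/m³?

v = 33.9 m/s

L = ½ρv²S·CL ⇒ v = √(2L/(ρ·S·CL))
v = √(2 × 8490 / (1.11 × 10.8 × 1.23)) = √1152 = 33.9 m/s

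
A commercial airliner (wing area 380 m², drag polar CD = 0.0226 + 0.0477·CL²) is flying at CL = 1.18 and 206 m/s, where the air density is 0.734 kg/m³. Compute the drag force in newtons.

D = 5.27×10^5 N

CD = 0.0226 + 0.0477 × 1.18² = 0.08902
D = ½ρv²S·CD = ½ × 0.734 × 206² × 380 × 0.08902 = 5.27×10^5 N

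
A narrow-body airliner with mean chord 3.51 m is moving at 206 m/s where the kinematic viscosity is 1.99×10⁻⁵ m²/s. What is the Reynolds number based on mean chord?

Re = 3.63×10^7

Re = v·c/ν = 206 × 3.51 / (1.99×10⁻⁵) = 3.63×10^7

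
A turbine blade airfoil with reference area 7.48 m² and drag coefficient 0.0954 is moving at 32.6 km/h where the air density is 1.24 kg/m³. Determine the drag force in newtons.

D = 36.3 N

Convert speed: v = 32.6 km/h ÷ 3.6 = 9.056 m/s.
D = ½ρv²S·CD = ½ × 1.24 × 9.056² × 7.48 × 0.0954 = 36.3 N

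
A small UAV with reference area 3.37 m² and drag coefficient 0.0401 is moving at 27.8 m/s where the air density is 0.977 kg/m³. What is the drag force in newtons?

D = ½ρv²S·CD = ½ × 0.977 × 27.8² × 3.37 × 0.0401 = 51 N

D = 51 N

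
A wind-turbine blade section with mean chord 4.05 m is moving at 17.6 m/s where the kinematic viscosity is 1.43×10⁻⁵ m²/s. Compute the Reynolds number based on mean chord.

Re = 4.98×10^6

Re = v·c/ν = 17.6 × 4.05 / (1.43×10⁻⁵) = 4.98×10^6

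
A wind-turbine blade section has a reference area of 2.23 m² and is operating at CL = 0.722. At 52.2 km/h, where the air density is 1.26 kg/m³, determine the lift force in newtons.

Convert speed: v = 52.2 km/h ÷ 3.6 = 14.5 m/s.
Dynamic pressure q = ½ρv² = ½ × 1.26 × 14.5² = 132.5 Pa.
L = q·S·CL = 132.5 × 2.23 × 0.722 = 213 N

L = 213 N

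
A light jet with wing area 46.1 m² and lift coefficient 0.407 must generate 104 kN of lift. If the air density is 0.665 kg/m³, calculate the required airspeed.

v = 129 m/s

L = ½ρv²S·CL ⇒ v = √(2L/(ρ·S·CL))
v = √(2 × 1.04×10^5 / (0.665 × 46.1 × 0.407)) = √16670 = 129 m/s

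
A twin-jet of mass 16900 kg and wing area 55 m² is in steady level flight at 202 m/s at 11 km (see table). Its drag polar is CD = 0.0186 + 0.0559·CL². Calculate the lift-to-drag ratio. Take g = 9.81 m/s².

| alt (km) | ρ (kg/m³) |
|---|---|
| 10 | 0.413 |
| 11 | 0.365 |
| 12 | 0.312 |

L/D = 14.6

At 11 km, from the table: ρ = 0.365 kg/m³.
Weight W = mg = 16900 × 9.81 = 1.6579×10^5 N; in level flight L = W.
q = ½ρv² = ½ × 0.365 × 202² = 7447 Pa.
CL = 2W/(ρv²S) = 2×1.6579×10^5/(0.365×202²×55) = 0.4048.
CD = 0.0186 + 0.0559 × 0.4048² = 0.02776.
L/D = CL/CD = 0.4048 / 0.02776 = 14.6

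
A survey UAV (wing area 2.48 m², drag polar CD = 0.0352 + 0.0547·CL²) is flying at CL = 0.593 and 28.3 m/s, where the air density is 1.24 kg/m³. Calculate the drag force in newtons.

D = 67 N

CD = 0.0352 + 0.0547 × 0.593² = 0.05444
D = ½ρv²S·CD = ½ × 1.24 × 28.3² × 2.48 × 0.05444 = 67 N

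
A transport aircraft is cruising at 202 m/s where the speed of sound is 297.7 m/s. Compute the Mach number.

M = 0.679

M = v/a = 202 / 297.7 = 0.679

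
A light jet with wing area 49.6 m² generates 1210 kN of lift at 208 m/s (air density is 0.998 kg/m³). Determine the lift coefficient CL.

CL = 1.13

From L = ½ρv²S·CL, rearranging gives CL = 2L/(ρv²S).
CL = 2 × 1.21×10^6 / (0.998 × 208² × 49.6) = 1.13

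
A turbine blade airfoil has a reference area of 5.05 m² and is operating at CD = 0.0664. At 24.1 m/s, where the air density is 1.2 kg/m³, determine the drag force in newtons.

D = ½ρv²S·CD = ½ × 1.2 × 24.1² × 5.05 × 0.0664 = 117 N

D = 117 N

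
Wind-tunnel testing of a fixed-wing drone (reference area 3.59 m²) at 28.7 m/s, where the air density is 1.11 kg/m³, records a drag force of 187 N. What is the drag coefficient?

From D = ½ρv²S·CD, rearranging gives CD = 2D/(ρv²S).
CD = 2 × 187 / (1.11 × 28.7² × 3.59) = 0.114

CD = 0.114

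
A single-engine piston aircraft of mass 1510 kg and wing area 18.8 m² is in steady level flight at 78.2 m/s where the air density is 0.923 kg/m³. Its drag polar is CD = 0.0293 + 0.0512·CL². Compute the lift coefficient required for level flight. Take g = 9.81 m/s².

CL = 0.279

In steady level flight, lift balances weight: W = mg = 1510 × 9.81 = 14813 N.
q = ½ρv² = ½ × 0.923 × 78.2² = 2822 Pa.
CL = 2W/(ρv²S) = 2×14813/(0.923×78.2²×18.8) = 0.2792.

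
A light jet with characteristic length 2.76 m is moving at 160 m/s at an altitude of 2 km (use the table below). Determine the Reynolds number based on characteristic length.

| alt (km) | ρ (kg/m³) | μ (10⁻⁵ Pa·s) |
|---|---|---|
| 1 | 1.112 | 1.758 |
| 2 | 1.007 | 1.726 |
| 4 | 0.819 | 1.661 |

At 2 km, from the table: ρ = 1.007 kg/m³, μ = 1.726×10⁻⁵ Pa·s.
Re = ρ·v·c/μ = 1.007 × 160 × 2.76 / (1.726×10⁻⁵) = 2.58×10^7

Re = 2.58×10^7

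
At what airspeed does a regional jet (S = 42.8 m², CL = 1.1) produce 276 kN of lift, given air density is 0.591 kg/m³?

L = ½ρv²S·CL ⇒ v = √(2L/(ρ·S·CL))
v = √(2 × 2.76×10^5 / (0.591 × 42.8 × 1.1)) = √19840 = 141 m/s

v = 141 m/s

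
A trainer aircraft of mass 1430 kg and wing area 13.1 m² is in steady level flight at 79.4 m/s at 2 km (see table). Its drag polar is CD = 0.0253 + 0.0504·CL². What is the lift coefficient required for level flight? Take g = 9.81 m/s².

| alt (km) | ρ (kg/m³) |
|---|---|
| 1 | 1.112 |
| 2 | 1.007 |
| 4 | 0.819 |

CL = 0.337

At 2 km, from the table: ρ = 1.007 kg/m³.
Level flight ⇒ L = W = m·g = 1430 × 9.81 = 14028 N.
q = ½ρv² = ½ × 1.007 × 79.4² = 3174 Pa.
Required CL = L/(qS) = 14028/(3174·13.1) = 0.3374.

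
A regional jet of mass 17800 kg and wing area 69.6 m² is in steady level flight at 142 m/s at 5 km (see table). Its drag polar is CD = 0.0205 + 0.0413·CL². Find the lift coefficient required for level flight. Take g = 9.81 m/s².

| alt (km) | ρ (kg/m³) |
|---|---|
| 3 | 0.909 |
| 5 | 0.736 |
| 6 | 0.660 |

At 5 km, from the table: ρ = 0.736 kg/m³.
Level flight ⇒ L = W = m·g = 17800 × 9.81 = 1.7462×10^5 N.
q = ½ρv² = ½ × 0.736 × 142² = 7420 Pa.
CL = 2W/(ρv²S) = 2×1.7462×10^5/(0.736×142²×69.6) = 0.3381.

CL = 0.338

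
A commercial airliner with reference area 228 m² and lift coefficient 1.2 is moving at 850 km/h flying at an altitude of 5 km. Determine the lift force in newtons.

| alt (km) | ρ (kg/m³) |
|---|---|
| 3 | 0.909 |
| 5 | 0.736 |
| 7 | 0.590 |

At 5 km, from the table: ρ = 0.736 kg/m³.
Convert speed: v = 850 km/h ÷ 3.6 = 236.1 m/s.
Dynamic pressure q = ½ρv² = ½ × 0.736 × 236.1² = 20520 Pa.
L = q·S·CL = 20520 × 228 × 1.2 = 5.61×10^6 N ≈ 5610 kN

L = 5.61×10^6 N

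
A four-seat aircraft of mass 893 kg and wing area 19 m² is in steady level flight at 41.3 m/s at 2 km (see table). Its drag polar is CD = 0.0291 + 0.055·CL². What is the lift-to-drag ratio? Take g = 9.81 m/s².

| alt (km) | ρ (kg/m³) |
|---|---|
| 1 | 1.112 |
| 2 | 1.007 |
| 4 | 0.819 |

L/D = 11.9

At 2 km, from the table: ρ = 1.007 kg/m³.
Level flight ⇒ L = W = m·g = 893 × 9.81 = 8760.3 N.
Dynamic pressure q = 0.5 × 1.007 × 41.3² = 858.8 Pa.
Required CL = L/(qS) = 8760.3/(858.8·19) = 0.5369.
CD = 0.0291 + 0.055 × 0.5369² = 0.04495.
L/D = CL/CD = 0.5369 / 0.04495 = 11.9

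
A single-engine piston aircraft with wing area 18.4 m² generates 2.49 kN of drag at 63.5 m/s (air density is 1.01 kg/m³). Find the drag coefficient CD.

CD = 0.0665

From D = ½ρv²S·CD, rearranging gives CD = 2D/(ρv²S).
CD = 2 × 2490 / (1.01 × 63.5² × 18.4) = 0.0665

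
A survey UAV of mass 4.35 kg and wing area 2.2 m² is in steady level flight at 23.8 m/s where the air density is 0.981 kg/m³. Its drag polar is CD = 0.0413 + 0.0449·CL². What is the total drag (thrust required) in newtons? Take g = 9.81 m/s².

Weight W = mg = 4.35 × 9.81 = 42.673 N; in level flight L = W.
q = ½ρv² = ½ × 0.981 × 23.8² = 277.8 Pa.
CL = W/(q·S) = 42.673 / (277.8 × 2.2) = 0.06981.
CD = 0.0413 + 0.0449 × 0.06981² = 0.04152.
D = q·S·CD = 277.8 × 2.2 × 0.04152 = 25.38 N

D = 25.4 N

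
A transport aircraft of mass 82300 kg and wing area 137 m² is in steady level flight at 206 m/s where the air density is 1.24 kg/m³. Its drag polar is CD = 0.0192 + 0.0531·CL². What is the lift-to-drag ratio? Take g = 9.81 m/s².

L/D = 10.2

In steady level flight, lift balances weight: W = mg = 82300 × 9.81 = 8.0736×10^5 N.
q = ½ρv² = ½ × 1.24 × 206² = 26310 Pa.
CL = W/(q·S) = 8.0736×10^5 / (26310 × 137) = 0.224.
CD = 0.0192 + 0.0531 × 0.224² = 0.02186.
L/D = CL/CD = 0.224 / 0.02186 = 10.2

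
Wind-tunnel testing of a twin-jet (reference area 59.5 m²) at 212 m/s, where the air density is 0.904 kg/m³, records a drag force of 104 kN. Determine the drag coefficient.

CD = 0.086

From D = ½ρv²S·CD, rearranging gives CD = 2D/(ρv²S).
CD = 2 × 1.04×10^5 / (0.904 × 212² × 59.5) = 0.086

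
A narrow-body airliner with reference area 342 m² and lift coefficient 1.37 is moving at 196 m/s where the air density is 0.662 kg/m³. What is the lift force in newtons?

L = ½ρv²S·CL = ½ × 0.662 × 196² × 342 × 1.37 = 5.96×10^6 N ≈ 5960 kN

L = 5.96×10^6 N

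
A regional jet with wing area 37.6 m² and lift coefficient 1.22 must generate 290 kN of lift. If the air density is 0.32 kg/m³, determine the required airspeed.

v = 199 m/s

L = ½ρv²S·CL ⇒ v = √(2L/(ρ·S·CL))
v = √(2 × 2.9×10^5 / (0.32 × 37.6 × 1.22)) = √39510 = 199 m/s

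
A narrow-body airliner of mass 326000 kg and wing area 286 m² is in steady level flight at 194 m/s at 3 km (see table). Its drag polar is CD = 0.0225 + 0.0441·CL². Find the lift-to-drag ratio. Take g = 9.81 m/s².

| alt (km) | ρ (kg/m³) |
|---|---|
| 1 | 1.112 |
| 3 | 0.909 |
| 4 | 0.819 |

L/D = 15.8

At 3 km, from the table: ρ = 0.909 kg/m³.
In steady level flight, lift balances weight: W = mg = 326000 × 9.81 = 3.1981×10^6 N.
Dynamic pressure q = 0.5 × 0.909 × 194² = 17110 Pa.
CL = W/(q·S) = 3.1981×10^6 / (17110 × 286) = 0.6537.
CD = 0.0225 + 0.0441 × 0.6537² = 0.04135.
L/D = CL/CD = 0.6537 / 0.04135 = 15.8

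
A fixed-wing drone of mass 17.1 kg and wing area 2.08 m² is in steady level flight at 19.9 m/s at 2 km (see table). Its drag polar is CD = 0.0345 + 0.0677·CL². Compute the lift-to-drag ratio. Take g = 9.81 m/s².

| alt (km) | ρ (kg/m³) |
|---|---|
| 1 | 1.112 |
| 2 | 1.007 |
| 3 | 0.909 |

At 2 km, from the table: ρ = 1.007 kg/m³.
In steady level flight, lift balances weight: W = mg = 17.1 × 9.81 = 167.75 N.
Dynamic pressure q = 0.5 × 1.007 × 19.9² = 199.4 Pa.
Required CL = L/(qS) = 167.75/(199.4·2.08) = 0.4045.
CD = 0.0345 + 0.0677 × 0.4045² = 0.04558.
L/D = CL/CD = 0.4045 / 0.04558 = 8.87

L/D = 8.87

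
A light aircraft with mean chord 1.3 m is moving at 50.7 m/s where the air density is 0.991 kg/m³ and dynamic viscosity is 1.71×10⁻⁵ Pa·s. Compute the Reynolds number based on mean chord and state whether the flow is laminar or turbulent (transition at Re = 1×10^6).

Re = 3.82×10^6 (turbulent)

Re = ρ·v·c/μ = 0.991 × 50.7 × 1.3 / (1.71×10⁻⁵) = 3.82×10^6
Since 3.82×10^6 > 1×10^6, the flow is turbulent.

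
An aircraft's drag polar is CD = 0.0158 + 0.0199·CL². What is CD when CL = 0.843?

CD = 0.0158 + 0.0199 × 0.843² = 0.0158 + 0.01414 = 0.0299

CD = 0.0299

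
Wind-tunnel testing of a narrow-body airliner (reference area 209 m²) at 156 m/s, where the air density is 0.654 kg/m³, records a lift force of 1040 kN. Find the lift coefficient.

CL = 0.625

From L = ½ρv²S·CL, rearranging gives CL = 2L/(ρv²S).
CL = 2 × 1.04×10^6 / (0.654 × 156² × 209) = 0.625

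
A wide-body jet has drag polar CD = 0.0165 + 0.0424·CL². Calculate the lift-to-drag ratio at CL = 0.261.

CD = 0.0165 + 0.0424 × 0.261² = 0.01939
L/D = CL/CD = 0.261 / 0.01939 = 13.5

L/D = 13.5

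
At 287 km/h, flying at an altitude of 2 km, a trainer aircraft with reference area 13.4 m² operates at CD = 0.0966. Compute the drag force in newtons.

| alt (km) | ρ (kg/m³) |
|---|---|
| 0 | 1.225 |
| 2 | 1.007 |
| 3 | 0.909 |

D = 4140 N

At 2 km, from the table: ρ = 1.007 kg/m³.
Convert speed: v = 287 km/h ÷ 3.6 = 79.72 m/s.
Dynamic pressure q = ½ρv² = ½ × 1.007 × 79.72² = 3200 Pa.
D = q·S·CD = 3200 × 13.4 × 0.0966 = 4140 N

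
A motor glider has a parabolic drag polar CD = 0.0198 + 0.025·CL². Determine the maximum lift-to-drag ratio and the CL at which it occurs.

For CD = CD0 + K·CL², (L/D)max occurs at CL* = √(CD0/K) and equals 1/(2√(K·CD0)).
(L/D)max = 1/(2√(0.025 × 0.0198)) = 1/(2 × 0.02225) = 22.5
CL* = √(0.0198/0.025) = 0.89

(L/D)max = 22.5, at CL = 0.89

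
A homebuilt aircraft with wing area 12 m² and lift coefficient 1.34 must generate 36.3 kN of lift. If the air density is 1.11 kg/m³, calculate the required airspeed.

L = ½ρv²S·CL ⇒ v = √(2L/(ρ·S·CL))
v = √(2 × 36300 / (1.11 × 12 × 1.34)) = √4068 = 63.8 m/s

v = 63.8 m/s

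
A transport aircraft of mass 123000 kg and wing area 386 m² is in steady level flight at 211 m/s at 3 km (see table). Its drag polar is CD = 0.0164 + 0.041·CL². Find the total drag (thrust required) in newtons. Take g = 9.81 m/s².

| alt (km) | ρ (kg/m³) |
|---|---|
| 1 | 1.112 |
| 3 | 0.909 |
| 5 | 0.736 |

At 3 km, from the table: ρ = 0.909 kg/m³.
Weight W = mg = 123000 × 9.81 = 1.2066×10^6 N; in level flight L = W.
q = ½ρv² = ½ × 0.909 × 211² = 20230 Pa.
CL = 2W/(ρv²S) = 2×1.2066×10^6/(0.909×211²×386) = 0.1545.
CD = 0.0164 + 0.041 × 0.1545² = 0.01738.
D = q·S·CD = 20230 × 386 × 0.01738 = 1.357×10^5 N

D = 1.36×10^5 N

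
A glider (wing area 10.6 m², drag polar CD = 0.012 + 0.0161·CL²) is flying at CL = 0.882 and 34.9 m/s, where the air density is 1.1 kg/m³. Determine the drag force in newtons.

CD = 0.012 + 0.0161 × 0.882² = 0.02452
D = ½ρv²S·CD = ½ × 1.1 × 34.9² × 10.6 × 0.02452 = 174 N

D = 174 N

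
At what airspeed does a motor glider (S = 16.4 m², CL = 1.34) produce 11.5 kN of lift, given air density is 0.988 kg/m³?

v = 32.5 m/s

L = ½ρv²S·CL ⇒ v = √(2L/(ρ·S·CL))
v = √(2 × 11500 / (0.988 × 16.4 × 1.34)) = √1059 = 32.5 m/s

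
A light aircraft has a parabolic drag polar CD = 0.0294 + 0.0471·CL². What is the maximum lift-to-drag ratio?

For CD = CD0 + K·CL², (L/D)max occurs at CL* = √(CD0/K) and equals 1/(2√(K·CD0)).
(L/D)max = 1/(2√(0.0471 × 0.0294)) = 1/(2 × 0.03721) = 13.4

(L/D)max = 13.4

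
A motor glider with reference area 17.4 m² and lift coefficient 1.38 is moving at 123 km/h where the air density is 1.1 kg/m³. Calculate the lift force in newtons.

L = 15400 N

Convert speed: v = 123 km/h ÷ 3.6 = 34.17 m/s.
L = ½ρv²S·CL = ½ × 1.1 × 34.17² × 17.4 × 1.38 = 15400 N ≈ 15.4 kN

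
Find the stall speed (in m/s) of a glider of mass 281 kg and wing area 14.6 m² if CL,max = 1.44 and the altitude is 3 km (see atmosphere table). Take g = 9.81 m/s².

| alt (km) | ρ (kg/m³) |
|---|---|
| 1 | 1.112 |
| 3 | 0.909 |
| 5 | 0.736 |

At 3 km, from the table: ρ = 0.909 kg/m³.
Weight W = mg = 281 × 9.81 = 2757 N.
From L = ½ρV²S·CL,max = W: V_stall = √(2W/(ρSCL,max)) = √(2·2757/(0.909·14.6·1.44))
V_stall = √288.5 = 17 m/s

V_stall = 17 m/s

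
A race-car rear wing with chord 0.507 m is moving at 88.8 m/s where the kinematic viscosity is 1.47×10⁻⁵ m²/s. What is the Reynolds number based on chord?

Re = v·c/ν = 88.8 × 0.507 / (1.47×10⁻⁵) = 3.06×10^6

Re = 3.06×10^6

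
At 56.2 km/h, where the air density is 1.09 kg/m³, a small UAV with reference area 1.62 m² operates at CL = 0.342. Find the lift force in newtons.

L = 73.6 N

Convert speed: v = 56.2 km/h ÷ 3.6 = 15.61 m/s.
L = ½ρv²S·CL = ½ × 1.09 × 15.61² × 1.62 × 0.342 = 73.6 N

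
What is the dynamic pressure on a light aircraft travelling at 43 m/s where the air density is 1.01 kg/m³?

q = ½ρv² = ½ × 1.01 × 43² = 934 Pa

q = 934 Pa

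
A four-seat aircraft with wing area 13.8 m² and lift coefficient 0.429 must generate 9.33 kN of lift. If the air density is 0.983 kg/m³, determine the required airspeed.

v = 56.6 m/s

L = ½ρv²S·CL ⇒ v = √(2L/(ρ·S·CL))
v = √(2 × 9330 / (0.983 × 13.8 × 0.429)) = √3206 = 56.6 m/s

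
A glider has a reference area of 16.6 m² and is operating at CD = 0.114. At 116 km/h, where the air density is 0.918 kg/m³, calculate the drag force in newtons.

Convert speed: v = 116 km/h ÷ 3.6 = 32.22 m/s.
Dynamic pressure q = ½ρv² = ½ × 0.918 × 32.22² = 476.6 Pa.
D = q·S·CD = 476.6 × 16.6 × 0.114 = 902 N

D = 902 N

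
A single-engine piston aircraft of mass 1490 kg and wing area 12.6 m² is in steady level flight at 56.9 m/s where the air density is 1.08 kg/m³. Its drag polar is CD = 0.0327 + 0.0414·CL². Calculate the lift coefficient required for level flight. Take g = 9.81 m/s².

In steady level flight, lift balances weight: W = mg = 1490 × 9.81 = 14617 N.
q = ½ρv² = ½ × 1.08 × 56.9² = 1748 Pa.
CL = W/(q·S) = 14617 / (1748 × 12.6) = 0.6635.

CL = 0.664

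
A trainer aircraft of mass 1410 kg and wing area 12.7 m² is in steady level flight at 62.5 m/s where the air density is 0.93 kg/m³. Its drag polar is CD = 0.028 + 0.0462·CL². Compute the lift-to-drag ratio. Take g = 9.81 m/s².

Level flight ⇒ L = W = m·g = 1410 × 9.81 = 13832 N.
q = ½ρv² = ½ × 0.93 × 62.5² = 1816 Pa.
Required CL = L/(qS) = 13832/(1816·12.7) = 0.5996.
CD = 0.028 + 0.0462 × 0.5996² = 0.04461.
L/D = CL/CD = 0.5996 / 0.04461 = 13.4

L/D = 13.4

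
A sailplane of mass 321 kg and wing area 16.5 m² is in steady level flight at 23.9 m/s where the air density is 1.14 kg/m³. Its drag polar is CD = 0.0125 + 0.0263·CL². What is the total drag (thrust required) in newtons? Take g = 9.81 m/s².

D = 116 N

Level flight ⇒ L = W = m·g = 321 × 9.81 = 3149 N.
q = ½ρv² = ½ × 1.14 × 23.9² = 325.6 Pa.
Required CL = L/(qS) = 3149/(325.6·16.5) = 0.5862.
CD = 0.0125 + 0.0263 × 0.5862² = 0.02154.
D = q·S·CD = 325.6 × 16.5 × 0.02154 = 115.7 N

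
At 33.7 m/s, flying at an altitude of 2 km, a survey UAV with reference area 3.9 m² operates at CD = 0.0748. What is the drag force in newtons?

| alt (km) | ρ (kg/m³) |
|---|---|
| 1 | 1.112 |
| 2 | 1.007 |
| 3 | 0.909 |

D = 167 N

At 2 km, from the table: ρ = 1.007 kg/m³.
D = ½ρv²S·CD = ½ × 1.007 × 33.7² × 3.9 × 0.0748 = 167 N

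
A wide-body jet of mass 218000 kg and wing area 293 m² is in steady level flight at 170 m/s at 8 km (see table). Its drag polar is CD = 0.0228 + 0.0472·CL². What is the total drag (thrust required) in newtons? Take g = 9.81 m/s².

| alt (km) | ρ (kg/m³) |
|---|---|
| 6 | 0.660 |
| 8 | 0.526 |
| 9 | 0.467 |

At 8 km, from the table: ρ = 0.526 kg/m³.
Level flight ⇒ L = W = m·g = 218000 × 9.81 = 2.1386×10^6 N.
q = ½ρv² = ½ × 0.526 × 170² = 7601 Pa.
CL = W/(q·S) = 2.1386×10^6 / (7601 × 293) = 0.9603.
CD = 0.0228 + 0.0472 × 0.9603² = 0.06633.
D = q·S·CD = 7601 × 293 × 0.06633 = 1.477×10^5 N

D = 1.48×10^5 N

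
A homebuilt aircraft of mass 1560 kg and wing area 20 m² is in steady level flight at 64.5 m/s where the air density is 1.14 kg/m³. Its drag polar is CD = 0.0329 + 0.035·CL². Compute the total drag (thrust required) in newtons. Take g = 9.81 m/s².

D = 1730 N

Level flight ⇒ L = W = m·g = 1560 × 9.81 = 15304 N.
Dynamic pressure q = 0.5 × 1.14 × 64.5² = 2371 Pa.
CL = W/(q·S) = 15304 / (2371 × 20) = 0.3227.
CD = 0.0329 + 0.035 × 0.3227² = 0.03654.
D = q·S·CD = 2371 × 20 × 0.03654 = 1733 N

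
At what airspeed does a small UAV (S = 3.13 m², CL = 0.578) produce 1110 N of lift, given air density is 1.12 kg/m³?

v = 33.1 m/s

L = ½ρv²S·CL ⇒ v = √(2L/(ρ·S·CL))
v = √(2 × 1110 / (1.12 × 3.13 × 0.578)) = √1096 = 33.1 m/s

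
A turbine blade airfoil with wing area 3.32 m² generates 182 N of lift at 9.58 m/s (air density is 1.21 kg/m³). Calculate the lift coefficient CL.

CL = 0.987

From L = ½ρv²S·CL, rearranging gives CL = 2L/(ρv²S).
CL = 2 × 182 / (1.21 × 9.58² × 3.32) = 0.987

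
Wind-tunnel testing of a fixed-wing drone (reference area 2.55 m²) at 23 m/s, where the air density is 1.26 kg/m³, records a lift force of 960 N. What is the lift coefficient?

CL = 1.13

From L = ½ρv²S·CL, rearranging gives CL = 2L/(ρv²S).
CL = 2 × 960 / (1.26 × 23² × 2.55) = 1.13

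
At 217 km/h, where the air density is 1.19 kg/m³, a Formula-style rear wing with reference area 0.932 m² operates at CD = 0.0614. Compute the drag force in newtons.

Convert speed: v = 217 km/h ÷ 3.6 = 60.28 m/s.
Dynamic pressure q = ½ρv² = ½ × 1.19 × 60.28² = 2162 Pa.
D = q·S·CD = 2162 × 0.932 × 0.0614 = 124 N

D = 124 N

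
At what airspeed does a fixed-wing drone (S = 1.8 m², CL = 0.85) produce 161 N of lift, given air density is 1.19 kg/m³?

L = ½ρv²S·CL ⇒ v = √(2L/(ρ·S·CL))
v = √(2 × 161 / (1.19 × 1.8 × 0.85)) = √176.9 = 13.3 m/s

v = 13.3 m/s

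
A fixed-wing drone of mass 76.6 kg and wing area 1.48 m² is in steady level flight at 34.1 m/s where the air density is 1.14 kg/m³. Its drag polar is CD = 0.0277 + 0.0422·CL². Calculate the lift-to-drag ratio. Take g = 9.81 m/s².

L/D = 14.6

Weight W = mg = 76.6 × 9.81 = 751.45 N; in level flight L = W.
q = ½ρv² = ½ × 1.14 × 34.1² = 662.8 Pa.
CL = 2W/(ρv²S) = 2×751.45/(1.14×34.1²×1.48) = 0.766.
CD = 0.0277 + 0.0422 × 0.766² = 0.05246.
L/D = CL/CD = 0.766 / 0.05246 = 14.6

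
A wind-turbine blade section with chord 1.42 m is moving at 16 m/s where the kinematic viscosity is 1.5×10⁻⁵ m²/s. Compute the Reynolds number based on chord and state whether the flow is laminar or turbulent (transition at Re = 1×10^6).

Re = v·c/ν = 16 × 1.42 / (1.5×10⁻⁵) = 1.51×10^6
Since 1.51×10^6 > 1×10^6, the flow is turbulent.

Re = 1.51×10^6 (turbulent)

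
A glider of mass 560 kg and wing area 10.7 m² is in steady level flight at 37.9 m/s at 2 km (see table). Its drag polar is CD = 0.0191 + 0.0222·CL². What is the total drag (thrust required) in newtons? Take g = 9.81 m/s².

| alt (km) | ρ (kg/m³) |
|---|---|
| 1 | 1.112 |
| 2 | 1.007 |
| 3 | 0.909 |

D = 234 N

At 2 km, from the table: ρ = 1.007 kg/m³.
Weight W = mg = 560 × 9.81 = 5493.6 N; in level flight L = W.
Dynamic pressure q = 0.5 × 1.007 × 37.9² = 723.2 Pa.
Required CL = L/(qS) = 5493.6/(723.2·10.7) = 0.7099.
CD = 0.0191 + 0.0222 × 0.7099² = 0.03029.
D = q·S·CD = 723.2 × 10.7 × 0.03029 = 234.4 N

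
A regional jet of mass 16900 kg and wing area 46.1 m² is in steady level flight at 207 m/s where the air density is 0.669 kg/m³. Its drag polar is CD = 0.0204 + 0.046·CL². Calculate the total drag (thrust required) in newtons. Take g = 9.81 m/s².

In steady level flight, lift balances weight: W = mg = 16900 × 9.81 = 1.6579×10^5 N.
Dynamic pressure q = 0.5 × 0.669 × 207² = 14330 Pa.
CL = W/(q·S) = 1.6579×10^5 / (14330 × 46.1) = 0.2509.
CD = 0.0204 + 0.046 × 0.2509² = 0.0233.
D = q·S·CD = 14330 × 46.1 × 0.0233 = 15390 N

D = 15400 N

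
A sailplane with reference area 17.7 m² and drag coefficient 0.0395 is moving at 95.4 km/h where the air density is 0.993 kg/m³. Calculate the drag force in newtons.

Convert speed: v = 95.4 km/h ÷ 3.6 = 26.5 m/s.
D = ½ρv²S·CD = ½ × 0.993 × 26.5² × 17.7 × 0.0395 = 244 N

D = 244 N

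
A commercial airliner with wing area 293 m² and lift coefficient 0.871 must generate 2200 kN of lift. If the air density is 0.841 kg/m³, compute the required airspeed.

v = 143 m/s

L = ½ρv²S·CL ⇒ v = √(2L/(ρ·S·CL))
v = √(2 × 2.2×10^6 / (0.841 × 293 × 0.871)) = √20500 = 143 m/s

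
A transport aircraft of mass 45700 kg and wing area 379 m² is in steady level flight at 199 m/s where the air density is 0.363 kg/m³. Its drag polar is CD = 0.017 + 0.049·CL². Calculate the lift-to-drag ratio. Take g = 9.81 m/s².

L/D = 8.98

Level flight ⇒ L = W = m·g = 45700 × 9.81 = 4.4832×10^5 N.
q = ½ρv² = ½ × 0.363 × 199² = 7188 Pa.
CL = 2W/(ρv²S) = 2×4.4832×10^5/(0.363×199²×379) = 0.1646.
CD = 0.017 + 0.049 × 0.1646² = 0.01833.
L/D = CL/CD = 0.1646 / 0.01833 = 8.98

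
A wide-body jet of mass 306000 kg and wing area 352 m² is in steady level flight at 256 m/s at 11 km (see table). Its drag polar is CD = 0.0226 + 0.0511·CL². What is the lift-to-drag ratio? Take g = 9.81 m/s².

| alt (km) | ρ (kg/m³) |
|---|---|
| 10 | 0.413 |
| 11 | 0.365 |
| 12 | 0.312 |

L/D = 14.7

At 11 km, from the table: ρ = 0.365 kg/m³.
Level flight ⇒ L = W = m·g = 306000 × 9.81 = 3.0019×10^6 N.
Dynamic pressure q = 0.5 × 0.365 × 256² = 11960 Pa.
CL = W/(q·S) = 3.0019×10^6 / (11960 × 352) = 0.713.
CD = 0.0226 + 0.0511 × 0.713² = 0.04858.
L/D = CL/CD = 0.713 / 0.04858 = 14.7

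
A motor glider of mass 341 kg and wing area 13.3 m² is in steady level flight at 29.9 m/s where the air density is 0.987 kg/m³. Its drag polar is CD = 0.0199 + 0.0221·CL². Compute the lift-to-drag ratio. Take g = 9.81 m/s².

L/D = 21.1

Weight W = mg = 341 × 9.81 = 3345.2 N; in level flight L = W.
q = ½ρv² = ½ × 0.987 × 29.9² = 441.2 Pa.
CL = W/(q·S) = 3345.2 / (441.2 × 13.3) = 0.5701.
CD = 0.0199 + 0.0221 × 0.5701² = 0.02708.
L/D = CL/CD = 0.5701 / 0.02708 = 21.1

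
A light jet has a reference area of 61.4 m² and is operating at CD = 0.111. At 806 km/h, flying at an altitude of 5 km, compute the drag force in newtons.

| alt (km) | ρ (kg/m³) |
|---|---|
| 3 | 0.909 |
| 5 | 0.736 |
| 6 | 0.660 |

D = 1.26×10^5 N

At 5 km, from the table: ρ = 0.736 kg/m³.
Convert speed: v = 806 km/h ÷ 3.6 = 223.9 m/s.
Dynamic pressure q = ½ρv² = ½ × 0.736 × 223.9² = 18450 Pa.
D = q·S·CD = 18450 × 61.4 × 0.111 = 1.26×10^5 N ≈ 126 kN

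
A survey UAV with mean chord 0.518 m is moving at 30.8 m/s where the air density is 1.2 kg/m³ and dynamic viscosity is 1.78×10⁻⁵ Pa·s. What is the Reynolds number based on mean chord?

Re = 1.08×10^6

Re = ρ·v·c/μ = 1.2 × 30.8 × 0.518 / (1.78×10⁻⁵) = 1.08×10^6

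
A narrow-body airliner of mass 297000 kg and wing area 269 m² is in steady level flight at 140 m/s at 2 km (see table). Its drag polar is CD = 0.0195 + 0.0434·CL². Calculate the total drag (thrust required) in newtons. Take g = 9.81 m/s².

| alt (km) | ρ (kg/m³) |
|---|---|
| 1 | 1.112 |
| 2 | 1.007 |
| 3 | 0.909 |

D = 1.91×10^5 N

At 2 km, from the table: ρ = 1.007 kg/m³.
In steady level flight, lift balances weight: W = mg = 297000 × 9.81 = 2.9136×10^6 N.
q = ½ρv² = ½ × 1.007 × 140² = 9869 Pa.
Required CL = L/(qS) = 2.9136×10^6/(9869·269) = 1.098.
CD = 0.0195 + 0.0434 × 1.098² = 0.07178.
D = q·S·CD = 9869 × 269 × 0.07178 = 1.905×10^5 N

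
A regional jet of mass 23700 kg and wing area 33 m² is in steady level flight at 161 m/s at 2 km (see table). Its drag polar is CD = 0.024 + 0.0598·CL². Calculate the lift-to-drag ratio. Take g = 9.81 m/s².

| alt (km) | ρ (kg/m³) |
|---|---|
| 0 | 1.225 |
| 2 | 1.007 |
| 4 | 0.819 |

At 2 km, from the table: ρ = 1.007 kg/m³.
Level flight ⇒ L = W = m·g = 23700 × 9.81 = 2.325×10^5 N.
Dynamic pressure q = 0.5 × 1.007 × 161² = 13050 Pa.
CL = 2W/(ρv²S) = 2×2.325×10^5/(1.007×161²×33) = 0.5398.
CD = 0.024 + 0.0598 × 0.5398² = 0.04143.
L/D = CL/CD = 0.5398 / 0.04143 = 13

L/D = 13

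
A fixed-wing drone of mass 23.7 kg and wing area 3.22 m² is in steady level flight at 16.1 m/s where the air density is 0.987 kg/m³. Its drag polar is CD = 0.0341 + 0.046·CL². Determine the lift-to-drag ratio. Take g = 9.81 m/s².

Weight W = mg = 23.7 × 9.81 = 232.5 N; in level flight L = W.
q = ½ρv² = ½ × 0.987 × 16.1² = 127.9 Pa.
CL = W/(q·S) = 232.5 / (127.9 × 3.22) = 0.5644.
CD = 0.0341 + 0.046 × 0.5644² = 0.04876.
L/D = CL/CD = 0.5644 / 0.04876 = 11.6

L/D = 11.6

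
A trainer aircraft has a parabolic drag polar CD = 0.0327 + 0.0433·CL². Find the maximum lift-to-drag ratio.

(L/D)max = 13.3

For CD = CD0 + K·CL², (L/D)max occurs at CL* = √(CD0/K) and equals 1/(2√(K·CD0)).
(L/D)max = 1/(2√(0.0433 × 0.0327)) = 1/(2 × 0.03763) = 13.3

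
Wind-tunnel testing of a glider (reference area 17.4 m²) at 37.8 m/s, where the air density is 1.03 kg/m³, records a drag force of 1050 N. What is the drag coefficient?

CD = 0.082

From D = ½ρv²S·CD, rearranging gives CD = 2D/(ρv²S).
CD = 2 × 1050 / (1.03 × 37.8² × 17.4) = 0.082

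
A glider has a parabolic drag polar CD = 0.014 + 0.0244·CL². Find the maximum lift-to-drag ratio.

For CD = CD0 + K·CL², (L/D)max occurs at CL* = √(CD0/K) and equals 1/(2√(K·CD0)).
(L/D)max = 1/(2√(0.0244 × 0.014)) = 1/(2 × 0.01848) = 27.1

(L/D)max = 27.1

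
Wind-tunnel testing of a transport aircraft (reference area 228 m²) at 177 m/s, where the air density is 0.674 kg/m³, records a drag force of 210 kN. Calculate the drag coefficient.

CD = 0.0872

From D = ½ρv²S·CD, rearranging gives CD = 2D/(ρv²S).
CD = 2 × 2.1×10^5 / (0.674 × 177² × 228) = 0.0872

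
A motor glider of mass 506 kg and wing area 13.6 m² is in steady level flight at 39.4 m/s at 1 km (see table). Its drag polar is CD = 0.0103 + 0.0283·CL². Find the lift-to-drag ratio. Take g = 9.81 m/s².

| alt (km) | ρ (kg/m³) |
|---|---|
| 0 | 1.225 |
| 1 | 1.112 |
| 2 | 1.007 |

L/D = 27.5

At 1 km, from the table: ρ = 1.112 kg/m³.
In steady level flight, lift balances weight: W = mg = 506 × 9.81 = 4963.9 N.
Dynamic pressure q = 0.5 × 1.112 × 39.4² = 863.1 Pa.
Required CL = L/(qS) = 4963.9/(863.1·13.6) = 0.4229.
CD = 0.0103 + 0.0283 × 0.4229² = 0.01536.
L/D = CL/CD = 0.4229 / 0.01536 = 27.5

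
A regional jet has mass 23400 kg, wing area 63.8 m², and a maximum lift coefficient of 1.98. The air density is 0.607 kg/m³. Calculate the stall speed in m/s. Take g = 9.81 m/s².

Stall occurs when L = W at CL,max. W = mg = 23400 × 9.81 = 2.296×10^5 N.
From L = ½ρV²S·CL,max = W: V_stall = √(2W/(ρSCL,max)) = √(2·2.296×10^5/(0.607·63.8·1.98))
V_stall = √5987 = 77.4 m/s

V_stall = 77.4 m/s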